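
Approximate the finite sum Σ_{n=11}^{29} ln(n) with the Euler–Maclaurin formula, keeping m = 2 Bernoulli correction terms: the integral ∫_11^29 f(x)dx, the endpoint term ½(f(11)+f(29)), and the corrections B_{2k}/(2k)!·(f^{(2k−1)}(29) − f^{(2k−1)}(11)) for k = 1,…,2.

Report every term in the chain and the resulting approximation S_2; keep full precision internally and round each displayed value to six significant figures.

Integral: ∫_11^29 ln(x) dx = 53.2747.
Boundary: ½(f(11) + f(29)) = ½(2.39790 + 3.36730) = 2.88260.
Integral + boundary = 56.1573.
Correction k=1: B_{2}/2! · (f^{(1)}(29) − f^{(1)}(11)) = 1/12 · (0.0344828 − 0.0909091) = -0.00470219.
Running total after k=1: 56.1526.
Correction k=2: B_{4}/4! · (f^{(3)}(29) − f^{(3)}(11)) = −1/720 · (8.20042e-05 − 0.00150263) = 1.97309e-06.

S_2 ≈ 56.1526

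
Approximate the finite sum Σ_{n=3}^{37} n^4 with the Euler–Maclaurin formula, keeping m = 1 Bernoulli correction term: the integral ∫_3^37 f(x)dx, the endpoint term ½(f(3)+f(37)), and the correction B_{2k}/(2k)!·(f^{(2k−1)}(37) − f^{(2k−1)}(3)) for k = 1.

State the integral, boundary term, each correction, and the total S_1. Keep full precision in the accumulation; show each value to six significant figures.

S_1 ≈ 1.48227e+07

∫_3^37 x^4 dx evaluates to 1.38687e+07.
Boundary: ½(f(3) + f(37)) = ½(81.0000 + 1.87416e+06) = 937121.
So far: 1.48059e+07.
Correction k=1: B_{2}/2! · (f^{(1)}(37) − f^{(1)}(3)) = 1/12 · (202612 − 108.000) = 16875.3.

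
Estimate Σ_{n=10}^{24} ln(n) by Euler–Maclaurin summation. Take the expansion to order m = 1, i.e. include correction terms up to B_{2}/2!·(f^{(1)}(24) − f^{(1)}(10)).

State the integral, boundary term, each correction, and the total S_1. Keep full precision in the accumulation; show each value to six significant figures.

The integral term ∫_10^24 ln(x) dx = 39.2474.
½[f(10) + f(24)] = ½[2.30259 + 3.17805] = 2.74032.
Running total after boundary: 41.9878.
Correction k=1: B_{2}/2! · (f^{(1)}(24) − f^{(1)}(10)) = 1/12 · (0.0416667 − 0.100000) = -0.00486111.

S_1 ≈ 41.9829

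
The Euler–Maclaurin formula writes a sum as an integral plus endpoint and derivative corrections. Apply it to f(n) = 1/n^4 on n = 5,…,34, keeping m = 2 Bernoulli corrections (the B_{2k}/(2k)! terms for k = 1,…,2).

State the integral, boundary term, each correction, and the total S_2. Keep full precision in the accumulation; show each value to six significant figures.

The integral term ∫_5^34 1/x^4 dx = 0.00265819.
Endpoint term: (f(5) + f(34))/2 = (0.00160000 + 7.48315e-07)/2 = 0.000800374.
Integral + boundary = 0.00345856.
Order-1 term: 1/12 · (-8.80370e-08 − (-0.00128000)) = 0.000106659.
Running total after k=1: 0.00356522.
Order-2 term: −1/720 · (-2.28470e-09 − (-0.00153600)) = -2.13333e-06.

S_2 ≈ 0.00356309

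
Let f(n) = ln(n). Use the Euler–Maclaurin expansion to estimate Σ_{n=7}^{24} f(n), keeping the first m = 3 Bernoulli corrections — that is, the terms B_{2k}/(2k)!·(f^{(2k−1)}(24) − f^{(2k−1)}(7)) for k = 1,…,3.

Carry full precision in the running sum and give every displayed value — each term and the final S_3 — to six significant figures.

The integral term ∫_7^24 ln(x) dx = 45.6519.
Boundary: ½(f(7) + f(24)) = ½(1.94591 + 3.17805) = 2.56198.
Running total after boundary: 48.2139.
k=1: B_{2}/(2)! × [f^{(1)}(24) − f^{(1)}(7)] = 1/12 × (0.0416667 − 0.142857) = -0.00843254.
Running total after k=1: 48.2055.
k=2: B_{4}/(4)! × [f^{(3)}(24) − f^{(3)}(7)] = −1/720 × (0.000144676 − 0.00583090) = 7.89754e-06.
Running total after k=2: 48.2055.
k=3: B_{6}/(6)! × [f^{(5)}(24) − f^{(5)}(7)] = 1/30240 × (3.01408e-06 − 0.00142798) = -4.71218e-08.

S_3 ≈ 48.2055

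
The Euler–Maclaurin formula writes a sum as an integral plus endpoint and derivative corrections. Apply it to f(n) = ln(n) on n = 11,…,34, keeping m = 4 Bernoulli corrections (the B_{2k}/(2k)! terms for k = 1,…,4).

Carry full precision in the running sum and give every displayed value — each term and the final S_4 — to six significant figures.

The integral term ∫_11^34 ln(x) dx = 70.5194.
½[f(11) + f(34)] = ½[2.39790 + 3.52636] = 2.96213.
So far: 73.4815.
Correction k=1: B_{2}/2! · (f^{(1)}(34) − f^{(1)}(11)) = 1/12 · (0.0294118 − 0.0909091) = -0.00512478.
Partial sum through k=1: 73.4764.
Correction k=2: B_{4}/4! · (f^{(3)}(34) − f^{(3)}(11)) = −1/720 · (5.08854e-05 − 0.00150263) = 2.01631e-06.
Partial sum through k=2: 73.4764.
Correction k=3: B_{6}/6! · (f^{(5)}(34) − f^{(5)}(11)) = 1/30240 · (5.28222e-07 − 0.000149021) = -4.91048e-09.
Partial sum through k=3: 73.4764.
Correction k=4: B_{8}/8! · (f^{(7)}(34) − f^{(7)}(11)) = −1/1209600 · (1.37082e-08 − 3.69474e-05) = 3.05338e-11.

S_4 ≈ 73.4764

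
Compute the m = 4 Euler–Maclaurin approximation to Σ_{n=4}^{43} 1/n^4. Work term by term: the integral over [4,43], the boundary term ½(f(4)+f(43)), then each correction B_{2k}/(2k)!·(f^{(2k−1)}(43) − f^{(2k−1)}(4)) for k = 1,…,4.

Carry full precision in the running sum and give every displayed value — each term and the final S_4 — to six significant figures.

∫_4^43 1/x^4 dx evaluates to 0.00520414.
½[f(4) + f(43)] = ½[0.00390625 + 2.92500e-07] = 0.00195327.
So far: 0.00715741.
Correction k=1: B_{2}/2! · (f^{(1)}(43) − f^{(1)}(4)) = 1/12 · (-2.72093e-08 − (-0.00390625)) = 0.000325519.
Partial sum through k=1: 0.00748293.
Correction k=2: B_{4}/4! · (f^{(3)}(43) − f^{(3)}(4)) = −1/720 · (-4.41471e-10 − (-0.00732422)) = -1.01725e-05.
Partial sum through k=2: 0.00747276.
Correction k=3: B_{6}/6! · (f^{(5)}(43) − f^{(5)}(4)) = 1/30240 · (-1.33707e-11 − (-0.0256348)) = 8.47711e-07.
Partial sum through k=3: 0.00747361.
Correction k=4: B_{8}/8! · (f^{(7)}(43) − f^{(7)}(4)) = −1/1209600 · (-6.50817e-13 − (-0.144196)) = -1.19209e-07.

S_4 ≈ 0.00747349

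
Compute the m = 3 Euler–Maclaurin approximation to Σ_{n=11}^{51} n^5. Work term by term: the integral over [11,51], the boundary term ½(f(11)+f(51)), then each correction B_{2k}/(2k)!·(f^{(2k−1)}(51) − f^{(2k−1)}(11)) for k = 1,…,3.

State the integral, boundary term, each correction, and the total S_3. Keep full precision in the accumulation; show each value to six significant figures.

S_3 ≈ 3.10783e+09

The integral term ∫_11^51 x^5 dx = 2.93242e+09.
½[f(11) + f(51)] = ½[161051 + 3.45025e+08] = 1.72593e+08.
Integral + boundary = 3.10501e+09.
Order-1 term: 1/12 · (3.38260e+07 − 73205.0) = 2.81273e+06.
Partial sum through k=1: 3.10783e+09.
Order-2 term: −1/720 · (156060 − 7260.00) = -206.667.
Partial sum through k=2: 3.10783e+09.
Order-3 term: 1/30240 · (120.000 − 120.000) = 0.00000.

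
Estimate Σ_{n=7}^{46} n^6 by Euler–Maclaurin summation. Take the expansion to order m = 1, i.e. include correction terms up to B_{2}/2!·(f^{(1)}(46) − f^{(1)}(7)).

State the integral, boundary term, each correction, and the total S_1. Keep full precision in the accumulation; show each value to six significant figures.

S_1 ≈ 6.70997e+10

The integral term ∫_7^46 x^6 dx = 6.22595e+10.
Boundary: ½(f(7) + f(46)) = ½(117649 + 9.47430e+09) = 4.73721e+09.
So far: 6.69968e+10.
Order-1 term: 1/12 · (1.23578e+09 − 100842) = 1.02973e+08.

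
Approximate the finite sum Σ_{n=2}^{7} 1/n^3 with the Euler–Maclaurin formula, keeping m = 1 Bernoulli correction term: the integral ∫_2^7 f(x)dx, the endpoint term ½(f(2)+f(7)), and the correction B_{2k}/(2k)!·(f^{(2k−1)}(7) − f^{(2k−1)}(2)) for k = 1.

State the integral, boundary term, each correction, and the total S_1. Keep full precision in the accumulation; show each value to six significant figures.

∫_2^7 1/x^3 dx evaluates to 0.114796.
½[f(2) + f(7)] = ½[0.125000 + 0.00291545] = 0.0639577.
Integral + boundary = 0.178754.
Order-1 term: 1/12 · (-0.00124948 − (-0.187500)) = 0.0155209.

S_1 ≈ 0.194275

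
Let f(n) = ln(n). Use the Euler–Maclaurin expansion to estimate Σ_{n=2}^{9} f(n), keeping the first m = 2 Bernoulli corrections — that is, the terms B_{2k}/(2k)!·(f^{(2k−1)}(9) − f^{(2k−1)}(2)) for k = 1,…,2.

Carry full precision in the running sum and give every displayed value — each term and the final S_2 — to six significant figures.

∫_2^9 ln(x) dx evaluates to 11.3887.
Boundary: ½(f(2) + f(9)) = ½(0.693147 + 2.19722) = 1.44519.
Running total after boundary: 12.8339.
Order-1 term: 1/12 · (0.111111 − 0.500000) = -0.0324074.
After k=1: 12.8015.
Order-2 term: −1/720 · (0.00274348 − 0.250000) = 0.000343412.

S_2 ≈ 12.8018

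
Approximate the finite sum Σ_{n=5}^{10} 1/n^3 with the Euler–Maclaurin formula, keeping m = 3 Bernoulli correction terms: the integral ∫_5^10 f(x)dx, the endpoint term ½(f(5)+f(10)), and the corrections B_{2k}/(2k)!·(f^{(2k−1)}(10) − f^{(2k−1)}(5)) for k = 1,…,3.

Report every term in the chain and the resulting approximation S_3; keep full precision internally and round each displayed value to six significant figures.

S_3 ≈ 0.0198700

The integral term ∫_5^10 1/x^3 dx = 0.0150000.
Endpoint term: (f(5) + f(10))/2 = (0.00800000 + 0.00100000)/2 = 0.00450000.
So far: 0.0195000.
k=1: B_{2}/(2)! × [f^{(1)}(10) − f^{(1)}(5)] = 1/12 × (-0.000300000 − (-0.00480000)) = 0.000375000.
After k=1: 0.0198750.
k=2: B_{4}/(4)! × [f^{(3)}(10) − f^{(3)}(5)] = −1/720 × (-6.00000e-05 − (-0.00384000)) = -5.25000e-06.
After k=2: 0.0198698.
k=3: B_{6}/(6)! × [f^{(5)}(10) − f^{(5)}(5)] = 1/30240 × (-2.52000e-05 − (-0.00645120)) = 2.12500e-07.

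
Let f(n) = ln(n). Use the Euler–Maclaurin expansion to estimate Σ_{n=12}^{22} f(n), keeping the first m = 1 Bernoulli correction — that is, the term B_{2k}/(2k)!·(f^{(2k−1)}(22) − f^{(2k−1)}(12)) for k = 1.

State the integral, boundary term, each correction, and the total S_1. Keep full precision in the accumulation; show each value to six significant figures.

Integral: ∫_12^22 ln(x) dx = 28.1841.
½[f(12) + f(22)] = ½[2.48491 + 3.09104] = 2.78797.
Running total after boundary: 30.9720.
Order-1 term: 1/12 · (0.0454545 − 0.0833333) = -0.00315657.

S_1 ≈ 30.9689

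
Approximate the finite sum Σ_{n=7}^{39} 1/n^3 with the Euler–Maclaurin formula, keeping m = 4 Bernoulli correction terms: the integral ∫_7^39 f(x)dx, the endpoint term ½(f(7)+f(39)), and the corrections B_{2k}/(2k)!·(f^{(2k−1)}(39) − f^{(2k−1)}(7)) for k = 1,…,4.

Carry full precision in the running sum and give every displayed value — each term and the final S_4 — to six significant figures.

S_4 ≈ 0.0114448

Integral: ∫_7^39 1/x^3 dx = 0.00987535.
½[f(7) + f(39)] = ½[0.00291545 + 1.68580e-05] = 0.00146615.
Integral + boundary = 0.0113415.
Correction k=1: B_{2}/2! · (f^{(1)}(39) − f^{(1)}(7)) = 1/12 · (-1.29677e-06 − (-0.00124948)) = 0.000104015.
Running total after k=1: 0.0114455.
Correction k=2: B_{4}/4! · (f^{(3)}(39) − f^{(3)}(7)) = −1/720 · (-1.70515e-08 − (-0.000509992)) = -7.08298e-07.
Running total after k=2: 0.0114448.
Correction k=3: B_{6}/6! · (f^{(5)}(39) − f^{(5)}(7)) = 1/30240 · (-4.70851e-10 − (-0.000437136)) = 1.44555e-08.
Running total after k=3: 0.0114448.
Correction k=4: B_{8}/8! · (f^{(7)}(39) − f^{(7)}(7)) = −1/1209600 · (-2.22888e-11 − (-0.000642322)) = -5.31020e-10.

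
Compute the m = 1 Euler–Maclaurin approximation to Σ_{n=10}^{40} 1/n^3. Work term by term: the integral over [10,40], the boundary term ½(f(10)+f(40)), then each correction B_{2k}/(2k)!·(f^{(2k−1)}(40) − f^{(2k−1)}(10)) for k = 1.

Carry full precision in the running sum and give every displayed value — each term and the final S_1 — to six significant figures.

S_1 ≈ 0.00522021

The integral term ∫_10^40 1/x^3 dx = 0.00468750.
Boundary: ½(f(10) + f(40)) = ½(0.00100000 + 1.56250e-05) = 0.000507813.
So far: 0.00519531.
Correction k=1: B_{2}/2! · (f^{(1)}(40) − f^{(1)}(10)) = 1/12 · (-1.17187e-06 − (-0.000300000)) = 2.49023e-05.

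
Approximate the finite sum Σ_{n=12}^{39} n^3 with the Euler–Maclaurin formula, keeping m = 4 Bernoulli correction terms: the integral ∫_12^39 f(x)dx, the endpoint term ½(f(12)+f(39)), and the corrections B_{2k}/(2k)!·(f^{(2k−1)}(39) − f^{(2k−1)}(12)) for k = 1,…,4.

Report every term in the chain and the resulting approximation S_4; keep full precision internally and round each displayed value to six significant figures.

S_4 ≈ 604044

∫_12^39 x^3 dx evaluates to 573176.
½[f(12) + f(39)] = ½[1728.00 + 59319.0] = 30523.5.
Running total after boundary: 603700.
Correction k=1: B_{2}/2! · (f^{(1)}(39) − f^{(1)}(12)) = 1/12 · (4563.00 − 432.000) = 344.250.
Running total after k=1: 604044.
Correction k=2: B_{4}/4! · (f^{(3)}(39) − f^{(3)}(12)) = −1/720 · (6.00000 − 6.00000) = 0.00000.
Running total after k=2: 604044.
Correction k=3: B_{6}/6! · (f^{(5)}(39) − f^{(5)}(12)) = 1/30240 · (0.00000 − 0.00000) = 0.00000.
Running total after k=3: 604044.
Correction k=4: B_{8}/8! · (f^{(7)}(39) − f^{(7)}(12)) = −1/1209600 · (0.00000 − 0.00000) = 0.00000.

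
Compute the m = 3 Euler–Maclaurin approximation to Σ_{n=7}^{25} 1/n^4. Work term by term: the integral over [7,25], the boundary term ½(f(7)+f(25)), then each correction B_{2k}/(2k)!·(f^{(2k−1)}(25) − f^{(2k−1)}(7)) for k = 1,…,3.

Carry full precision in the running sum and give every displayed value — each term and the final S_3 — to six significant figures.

The integral term ∫_7^25 1/x^4 dx = 0.000950484.
Boundary: ½(f(7) + f(25)) = ½(0.000416493 + 2.56000e-06) = 0.000209527.
Running total after boundary: 0.00116001.
k=1: B_{2}/(2)! × [f^{(1)}(25) − f^{(1)}(7)] = 1/12 × (-4.09600e-07 − (-0.000237996)) = 1.97989e-05.
Running total after k=1: 0.00117981.
k=2: B_{4}/(4)! × [f^{(3)}(25) − f^{(3)}(7)] = −1/720 × (-1.96608e-08 − (-0.000145712)) = -2.02350e-07.
Running total after k=2: 0.00117961.
k=3: B_{6}/(6)! × [f^{(5)}(25) − f^{(5)}(7)] = 1/30240 × (-1.76161e-09 − (-0.000166528)) = 5.50682e-09.

S_3 ≈ 0.00117961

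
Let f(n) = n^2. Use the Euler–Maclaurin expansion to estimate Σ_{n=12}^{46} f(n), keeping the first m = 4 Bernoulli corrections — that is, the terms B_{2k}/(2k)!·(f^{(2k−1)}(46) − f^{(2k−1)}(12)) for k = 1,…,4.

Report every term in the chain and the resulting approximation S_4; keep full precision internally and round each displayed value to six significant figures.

The integral term ∫_12^46 x^2 dx = 31869.3.
Boundary: ½(f(12) + f(46)) = ½(144.000 + 2116.00) = 1130.00.
Running total after boundary: 32999.3.
Correction k=1: B_{2}/2! · (f^{(1)}(46) − f^{(1)}(12)) = 1/12 · (92.0000 − 24.0000) = 5.66667.
After k=1: 33005.0.
Correction k=2: B_{4}/4! · (f^{(3)}(46) − f^{(3)}(12)) = −1/720 · (0.00000 − 0.00000) = 0.00000.
After k=2: 33005.0.
Correction k=3: B_{6}/6! · (f^{(5)}(46) − f^{(5)}(12)) = 1/30240 · (0.00000 − 0.00000) = 0.00000.
After k=3: 33005.0.
Correction k=4: B_{8}/8! · (f^{(7)}(46) − f^{(7)}(12)) = −1/1209600 · (0.00000 − 0.00000) = 0.00000.

S_4 ≈ 33005.0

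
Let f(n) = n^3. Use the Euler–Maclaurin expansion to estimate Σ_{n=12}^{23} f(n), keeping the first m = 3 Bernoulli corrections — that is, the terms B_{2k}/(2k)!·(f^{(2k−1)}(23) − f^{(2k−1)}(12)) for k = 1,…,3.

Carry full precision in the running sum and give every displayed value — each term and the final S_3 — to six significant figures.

The integral term ∫_12^23 x^3 dx = 64776.2.
Endpoint term: (f(12) + f(23))/2 = (1728.00 + 12167.0)/2 = 6947.50.
Integral + boundary = 71723.8.
Correction k=1: B_{2}/2! · (f^{(1)}(23) − f^{(1)}(12)) = 1/12 · (1587.00 − 432.000) = 96.2500.
Partial sum through k=1: 71820.0.
Correction k=2: B_{4}/4! · (f^{(3)}(23) − f^{(3)}(12)) = −1/720 · (6.00000 − 6.00000) = 0.00000.
Partial sum through k=2: 71820.0.
Correction k=3: B_{6}/6! · (f^{(5)}(23) − f^{(5)}(12)) = 1/30240 · (0.00000 − 0.00000) = 0.00000.

S_3 ≈ 71820.0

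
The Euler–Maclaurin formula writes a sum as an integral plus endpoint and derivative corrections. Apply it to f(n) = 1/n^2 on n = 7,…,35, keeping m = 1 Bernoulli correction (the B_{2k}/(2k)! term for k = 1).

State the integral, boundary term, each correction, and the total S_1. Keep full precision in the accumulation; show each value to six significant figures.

S_1 ≈ 0.125380

The integral term ∫_7^35 1/x^2 dx = 0.114286.
Endpoint term: (f(7) + f(35))/2 = (0.0204082 + 0.000816327)/2 = 0.0106122.
Integral + boundary = 0.124898.
Order-1 term: 1/12 · (-4.66472e-05 − (-0.00583090)) = 0.000482021.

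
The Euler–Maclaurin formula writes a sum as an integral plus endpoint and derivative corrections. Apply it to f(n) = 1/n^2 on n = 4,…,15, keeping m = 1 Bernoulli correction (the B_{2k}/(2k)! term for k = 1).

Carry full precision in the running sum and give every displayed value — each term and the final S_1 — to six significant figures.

Integral: ∫_4^15 1/x^2 dx = 0.183333.
Endpoint term: (f(4) + f(15))/2 = (0.0625000 + 0.00444444)/2 = 0.0334722.
Integral + boundary = 0.216806.
k=1: B_{2}/(2)! × [f^{(1)}(15) − f^{(1)}(4)] = 1/12 × (-0.000592593 − (-0.0312500)) = 0.00255478.

S_1 ≈ 0.219360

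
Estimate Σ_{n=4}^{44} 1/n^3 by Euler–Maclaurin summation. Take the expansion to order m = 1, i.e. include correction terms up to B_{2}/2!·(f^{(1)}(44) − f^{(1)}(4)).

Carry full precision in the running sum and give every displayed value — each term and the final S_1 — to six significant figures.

S_1 ≈ 0.0397866

The integral term ∫_4^44 1/x^3 dx = 0.0309917.
½[f(4) + f(44)] = ½[0.0156250 + 1.17393e-05] = 0.00781837.
Running total after boundary: 0.0388101.
Order-1 term: 1/12 · (-8.00406e-07 − (-0.0117188)) = 0.000976496.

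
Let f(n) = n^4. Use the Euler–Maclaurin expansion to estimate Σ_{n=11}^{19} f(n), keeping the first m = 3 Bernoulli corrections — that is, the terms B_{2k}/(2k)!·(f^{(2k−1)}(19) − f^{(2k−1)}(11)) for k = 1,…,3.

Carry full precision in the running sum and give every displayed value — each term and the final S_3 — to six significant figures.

The integral term ∫_11^19 x^4 dx = 463010.
½[f(11) + f(19)] = ½[14641.0 + 130321] = 72481.0.
Running total after boundary: 535491.
Order-1 term: 1/12 · (27436.0 − 5324.00) = 1842.67.
Partial sum through k=1: 537333.
Order-2 term: −1/720 · (456.000 − 264.000) = -0.266667.
Partial sum through k=2: 537333.
Order-3 term: 1/30240 · (0.00000 − 0.00000) = 0.00000.

S_3 ≈ 537333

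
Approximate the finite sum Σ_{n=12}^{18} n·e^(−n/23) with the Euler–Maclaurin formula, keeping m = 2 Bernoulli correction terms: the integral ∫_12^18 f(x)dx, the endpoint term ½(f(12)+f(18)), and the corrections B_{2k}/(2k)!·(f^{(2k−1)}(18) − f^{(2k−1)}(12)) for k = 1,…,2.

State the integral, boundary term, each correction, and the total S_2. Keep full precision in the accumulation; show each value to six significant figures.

S_2 ≈ 54.2672

The integral term ∫_12^18 x·e^(−x/23) dx = 46.6068.
½[f(12) + f(18)] = ½[7.12185 + 8.22981] = 7.67583.
So far: 54.2826.
k=1: B_{2}/(2)! × [f^{(1)}(18) − f^{(1)}(12)] = 1/12 × (0.0993939 − 0.283842) = -0.0153707.
Running total after k=1: 54.2672.
k=2: B_{4}/(4)! × [f^{(3)}(18) − f^{(3)}(12)] = −1/720 × (0.00191648 − 0.00278037) = 1.19985e-06.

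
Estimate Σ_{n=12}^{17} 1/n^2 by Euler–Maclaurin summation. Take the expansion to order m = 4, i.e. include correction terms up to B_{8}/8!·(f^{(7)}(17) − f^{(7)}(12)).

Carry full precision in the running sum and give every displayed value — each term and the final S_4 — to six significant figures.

S_4 ≈ 0.0297745

The integral term ∫_12^17 1/x^2 dx = 0.0245098.
Boundary: ½(f(12) + f(17)) = ½(0.00694444 + 0.00346021) = 0.00520233.
Running total after boundary: 0.0297121.
Order-1 term: 1/12 · (-0.000407083 − (-0.00115741)) = 6.25270e-05.
Running total after k=1: 0.0297747.
Order-2 term: −1/720 · (-1.69031e-05 − (-9.64506e-05)) = -1.10483e-07.
Running total after k=2: 0.0297745.
Order-3 term: 1/30240 · (-1.75465e-06 − (-2.00939e-05)) = 6.06456e-10.
Running total after k=3: 0.0297745.
Order-4 term: −1/1209600 · (-3.40001e-07 − (-7.81429e-06)) = -6.17914e-12.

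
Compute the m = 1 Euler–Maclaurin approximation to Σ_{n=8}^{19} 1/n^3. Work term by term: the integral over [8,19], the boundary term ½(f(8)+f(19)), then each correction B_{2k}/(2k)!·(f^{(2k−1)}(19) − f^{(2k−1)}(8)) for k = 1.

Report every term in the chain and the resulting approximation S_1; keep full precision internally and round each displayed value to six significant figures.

∫_8^19 1/x^3 dx evaluates to 0.00642746.
Boundary: ½(f(8) + f(19)) = ½(0.00195312 + 0.000145794) = 0.00104946.
Integral + boundary = 0.00747692.
Correction k=1: B_{2}/2! · (f^{(1)}(19) − f^{(1)}(8)) = 1/12 · (-2.30201e-05 − (-0.000732422)) = 5.91168e-05.

S_1 ≈ 0.00753603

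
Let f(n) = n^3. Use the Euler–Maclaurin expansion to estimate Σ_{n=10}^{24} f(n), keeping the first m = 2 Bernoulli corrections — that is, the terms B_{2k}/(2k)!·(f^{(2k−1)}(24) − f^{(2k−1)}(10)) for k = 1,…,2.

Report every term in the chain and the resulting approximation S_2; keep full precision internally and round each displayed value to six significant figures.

S_2 ≈ 87975.0

The integral term ∫_10^24 x^3 dx = 80444.0.
½[f(10) + f(24)] = ½[1000.00 + 13824.0] = 7412.00.
Running total after boundary: 87856.0.
k=1: B_{2}/(2)! × [f^{(1)}(24) − f^{(1)}(10)] = 1/12 × (1728.00 − 300.000) = 119.000.
Partial sum through k=1: 87975.0.
k=2: B_{4}/(4)! × [f^{(3)}(24) − f^{(3)}(10)] = −1/720 × (6.00000 − 6.00000) = 0.00000.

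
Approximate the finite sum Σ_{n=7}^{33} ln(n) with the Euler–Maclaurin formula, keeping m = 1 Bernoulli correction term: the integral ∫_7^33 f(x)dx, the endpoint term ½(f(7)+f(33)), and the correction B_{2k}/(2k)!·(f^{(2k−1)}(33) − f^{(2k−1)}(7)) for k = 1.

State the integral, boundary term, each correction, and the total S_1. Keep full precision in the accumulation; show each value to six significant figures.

Integral: ∫_7^33 ln(x) dx = 75.7634.
½[f(7) + f(33)] = ½[1.94591 + 3.49651] = 2.72121.
Running total after boundary: 78.4846.
k=1: B_{2}/(2)! × [f^{(1)}(33) − f^{(1)}(7)] = 1/12 × (0.0303030 − 0.142857) = -0.00937951.

S_1 ≈ 78.4752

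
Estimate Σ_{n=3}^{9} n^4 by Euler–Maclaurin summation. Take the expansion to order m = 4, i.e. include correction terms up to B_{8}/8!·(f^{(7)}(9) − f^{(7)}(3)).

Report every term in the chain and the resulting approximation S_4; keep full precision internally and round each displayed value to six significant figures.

Integral: ∫_3^9 x^4 dx = 11761.2.
Boundary: ½(f(3) + f(9)) = ½(81.0000 + 6561.00) = 3321.00.
Integral + boundary = 15082.2.
Correction k=1: B_{2}/2! · (f^{(1)}(9) − f^{(1)}(3)) = 1/12 · (2916.00 − 108.000) = 234.000.
Running total after k=1: 15316.2.
Correction k=2: B_{4}/4! · (f^{(3)}(9) − f^{(3)}(3)) = −1/720 · (216.000 − 72.0000) = -0.200000.
Running total after k=2: 15316.0.
Correction k=3: B_{6}/6! · (f^{(5)}(9) − f^{(5)}(3)) = 1/30240 · (0.00000 − 0.00000) = 0.00000.
Running total after k=3: 15316.0.
Correction k=4: B_{8}/8! · (f^{(7)}(9) − f^{(7)}(3)) = −1/1209600 · (0.00000 − 0.00000) = 0.00000.

S_4 ≈ 15316.0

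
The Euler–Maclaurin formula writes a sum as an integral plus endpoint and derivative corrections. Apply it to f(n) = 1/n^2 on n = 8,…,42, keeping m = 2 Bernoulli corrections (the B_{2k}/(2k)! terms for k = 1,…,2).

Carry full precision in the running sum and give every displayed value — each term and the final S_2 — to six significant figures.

The integral term ∫_8^42 1/x^2 dx = 0.101190.
½[f(8) + f(42)] = ½[0.0156250 + 0.000566893] = 0.00809595.
So far: 0.109286.
Order-1 term: 1/12 · (-2.69949e-05 − (-0.00390625)) = 0.000323271.
After k=1: 0.109610.
Order-2 term: −1/720 · (-1.83639e-07 − (-0.000732422)) = -1.01700e-06.

S_2 ≈ 0.109609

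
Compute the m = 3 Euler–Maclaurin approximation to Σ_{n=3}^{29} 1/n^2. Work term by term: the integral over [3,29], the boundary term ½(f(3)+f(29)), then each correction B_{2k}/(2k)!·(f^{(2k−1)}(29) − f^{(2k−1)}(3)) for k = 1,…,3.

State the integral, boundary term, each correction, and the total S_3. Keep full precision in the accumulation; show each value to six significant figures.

∫_3^29 1/x^2 dx evaluates to 0.298851.
Endpoint term: (f(3) + f(29))/2 = (0.111111 + 0.00118906)/2 = 0.0561501.
Integral + boundary = 0.355001.
Correction k=1: B_{2}/2! · (f^{(1)}(29) − f^{(1)}(3)) = 1/12 · (-8.20042e-05 − (-0.0740741)) = 0.00616601.
Partial sum through k=1: 0.361167.
Correction k=2: B_{4}/4! · (f^{(3)}(29) − f^{(3)}(3)) = −1/720 · (-1.17010e-06 − (-0.0987654)) = -0.000137173.
Partial sum through k=2: 0.361029.
Correction k=3: B_{6}/6! · (f^{(5)}(29) − f^{(5)}(3)) = 1/30240 · (-4.17394e-08 − (-0.329218)) = 1.08868e-05.

S_3 ≈ 0.361040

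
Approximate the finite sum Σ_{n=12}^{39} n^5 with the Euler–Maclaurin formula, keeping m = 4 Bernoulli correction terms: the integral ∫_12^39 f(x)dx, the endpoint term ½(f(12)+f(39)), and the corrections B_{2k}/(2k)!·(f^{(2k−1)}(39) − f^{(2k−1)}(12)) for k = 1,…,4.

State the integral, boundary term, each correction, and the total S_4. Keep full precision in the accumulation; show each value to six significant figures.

S_4 ≈ 6.32151e+08

Integral: ∫_12^39 x^5 dx = 5.85960e+08.
Endpoint term: (f(12) + f(39))/2 = (248832 + 9.02242e+07)/2 = 4.52365e+07.
So far: 6.31196e+08.
Order-1 term: 1/12 · (1.15672e+07 − 103680) = 955294.
Partial sum through k=1: 6.32151e+08.
Order-2 term: −1/720 · (91260.0 − 8640.00) = -114.750.
Partial sum through k=2: 6.32151e+08.
Order-3 term: 1/30240 · (120.000 − 120.000) = 0.00000.
Partial sum through k=3: 6.32151e+08.
Order-4 term: −1/1209600 · (0.00000 − 0.00000) = 0.00000.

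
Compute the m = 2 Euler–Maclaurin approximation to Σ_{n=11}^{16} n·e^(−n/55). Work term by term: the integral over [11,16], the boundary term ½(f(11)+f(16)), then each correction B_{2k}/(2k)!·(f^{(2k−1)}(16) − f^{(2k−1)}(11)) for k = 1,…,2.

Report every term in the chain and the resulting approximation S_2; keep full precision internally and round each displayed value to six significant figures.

Integral: ∫_11^16 x·e^(−x/55) dx = 52.6785.
Boundary: ½(f(11) + f(16)) = ½(9.00604 + 11.9613) = 10.4837.
Integral + boundary = 63.1622.
k=1: B_{2}/(2)! × [f^{(1)}(16) − f^{(1)}(11)] = 1/12 × (0.530105 − 0.654985) = -0.0104067.
Partial sum through k=1: 63.1518.
k=2: B_{4}/(4)! × [f^{(3)}(16) − f^{(3)}(11)] = −1/720 × (0.000669511 − 0.000757833) = 1.22669e-07.

S_2 ≈ 63.1518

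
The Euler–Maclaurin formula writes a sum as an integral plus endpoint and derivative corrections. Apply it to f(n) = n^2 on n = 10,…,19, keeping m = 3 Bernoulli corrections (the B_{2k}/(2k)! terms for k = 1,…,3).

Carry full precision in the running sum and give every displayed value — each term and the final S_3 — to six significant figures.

The integral term ∫_10^19 x^2 dx = 1953.00.
½[f(10) + f(19)] = ½[100.000 + 361.000] = 230.500.
So far: 2183.50.
k=1: B_{2}/(2)! × [f^{(1)}(19) − f^{(1)}(10)] = 1/12 × (38.0000 − 20.0000) = 1.50000.
Running total after k=1: 2185.00.
k=2: B_{4}/(4)! × [f^{(3)}(19) − f^{(3)}(10)] = −1/720 × (0.00000 − 0.00000) = 0.00000.
Running total after k=2: 2185.00.
k=3: B_{6}/(6)! × [f^{(5)}(19) − f^{(5)}(10)] = 1/30240 × (0.00000 − 0.00000) = 0.00000.

S_3 ≈ 2185.00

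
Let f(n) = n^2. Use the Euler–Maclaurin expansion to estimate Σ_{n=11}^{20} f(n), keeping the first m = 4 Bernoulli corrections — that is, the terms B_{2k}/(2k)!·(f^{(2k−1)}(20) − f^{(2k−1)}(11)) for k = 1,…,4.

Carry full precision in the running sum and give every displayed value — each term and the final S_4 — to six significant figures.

S_4 ≈ 2485.00

Integral: ∫_11^20 x^2 dx = 2223.00.
Boundary: ½(f(11) + f(20)) = ½(121.000 + 400.000) = 260.500.
Integral + boundary = 2483.50.
k=1: B_{2}/(2)! × [f^{(1)}(20) − f^{(1)}(11)] = 1/12 × (40.0000 − 22.0000) = 1.50000.
Running total after k=1: 2485.00.
k=2: B_{4}/(4)! × [f^{(3)}(20) − f^{(3)}(11)] = −1/720 × (0.00000 − 0.00000) = 0.00000.
Running total after k=2: 2485.00.
k=3: B_{6}/(6)! × [f^{(5)}(20) − f^{(5)}(11)] = 1/30240 × (0.00000 − 0.00000) = 0.00000.
Running total after k=3: 2485.00.
k=4: B_{8}/(8)! × [f^{(7)}(20) − f^{(7)}(11)] = −1/1209600 × (0.00000 − 0.00000) = 0.00000.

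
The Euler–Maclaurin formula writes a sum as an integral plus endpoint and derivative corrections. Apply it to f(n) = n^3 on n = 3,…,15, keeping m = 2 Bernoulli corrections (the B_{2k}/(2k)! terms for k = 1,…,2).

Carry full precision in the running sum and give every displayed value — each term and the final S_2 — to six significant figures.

S_2 ≈ 14391.0

Integral: ∫_3^15 x^3 dx = 12636.0.
Endpoint term: (f(3) + f(15))/2 = (27.0000 + 3375.00)/2 = 1701.00.
So far: 14337.0.
Correction k=1: B_{2}/2! · (f^{(1)}(15) − f^{(1)}(3)) = 1/12 · (675.000 − 27.0000) = 54.0000.
Partial sum through k=1: 14391.0.
Correction k=2: B_{4}/4! · (f^{(3)}(15) − f^{(3)}(3)) = −1/720 · (6.00000 − 6.00000) = 0.00000.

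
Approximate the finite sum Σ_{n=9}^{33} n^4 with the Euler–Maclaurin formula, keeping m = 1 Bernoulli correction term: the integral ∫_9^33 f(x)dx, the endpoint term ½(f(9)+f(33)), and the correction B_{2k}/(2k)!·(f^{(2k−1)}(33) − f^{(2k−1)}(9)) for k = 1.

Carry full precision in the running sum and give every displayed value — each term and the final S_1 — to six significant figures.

Integral: ∫_9^33 x^4 dx = 7.81527e+06.
½[f(9) + f(33)] = ½[6561.00 + 1.18592e+06] = 596241.
Integral + boundary = 8.41151e+06.
Order-1 term: 1/12 · (143748 − 2916.00) = 11736.0.

S_1 ≈ 8.42325e+06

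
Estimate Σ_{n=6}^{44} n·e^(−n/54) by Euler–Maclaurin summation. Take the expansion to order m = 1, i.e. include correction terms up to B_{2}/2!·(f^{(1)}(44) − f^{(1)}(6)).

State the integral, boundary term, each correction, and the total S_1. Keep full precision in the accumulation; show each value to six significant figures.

Integral: ∫_6^44 x·e^(−x/54) dx = 556.398.
½[f(6) + f(44)] = ½[5.36904 + 19.4797] = 12.4244.
Integral + boundary = 568.823.
k=1: B_{2}/(2)! × [f^{(1)}(44) − f^{(1)}(6)] = 1/12 × (0.0819854 − 0.795413) = -0.0594523.

S_1 ≈ 568.763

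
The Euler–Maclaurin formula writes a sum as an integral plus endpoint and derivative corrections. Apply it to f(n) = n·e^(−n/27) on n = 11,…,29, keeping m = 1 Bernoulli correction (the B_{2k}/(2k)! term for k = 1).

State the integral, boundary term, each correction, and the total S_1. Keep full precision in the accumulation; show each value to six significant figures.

∫_11^29 x·e^(−x/27) dx evaluates to 166.153.
Endpoint term: (f(11) + f(29))/2 = (7.31910 + 9.90680)/2 = 8.61295.
Running total after boundary: 174.765.
k=1: B_{2}/(2)! × [f^{(1)}(29) − f^{(1)}(11)] = 1/12 × (-0.0253047 − 0.394295) = -0.0349667.

S_1 ≈ 174.730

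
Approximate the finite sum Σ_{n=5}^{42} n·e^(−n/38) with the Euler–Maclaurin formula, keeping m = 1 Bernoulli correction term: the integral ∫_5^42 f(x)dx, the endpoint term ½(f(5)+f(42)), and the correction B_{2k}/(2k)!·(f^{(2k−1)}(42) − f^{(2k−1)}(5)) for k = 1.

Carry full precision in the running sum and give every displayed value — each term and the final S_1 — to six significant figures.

The integral term ∫_5^42 x·e^(−x/38) dx = 425.928.
½[f(5) + f(42)] = ½[4.38355 + 13.9072] = 9.14537.
Integral + boundary = 435.073.
k=1: B_{2}/(2)! × [f^{(1)}(42) − f^{(1)}(5)] = 1/12 × (-0.0348551 − 0.761353) = -0.0663507.

S_1 ≈ 435.007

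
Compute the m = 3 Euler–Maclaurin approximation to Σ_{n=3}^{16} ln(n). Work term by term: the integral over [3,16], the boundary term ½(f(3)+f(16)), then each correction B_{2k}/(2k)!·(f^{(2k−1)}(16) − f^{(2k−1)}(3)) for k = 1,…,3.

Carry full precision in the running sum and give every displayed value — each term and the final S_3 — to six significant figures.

Integral: ∫_3^16 ln(x) dx = 28.0656.
Boundary: ½(f(3) + f(16)) = ½(1.09861 + 2.77259) = 1.93560.
So far: 30.0012.
k=1: B_{2}/(2)! × [f^{(1)}(16) − f^{(1)}(3)] = 1/12 × (0.0625000 − 0.333333) = -0.0225694.
After k=1: 29.9786.
k=2: B_{4}/(4)! × [f^{(3)}(16) − f^{(3)}(3)] = −1/720 × (0.000488281 − 0.0740741) = 0.000102202.
After k=2: 29.9787.
k=3: B_{6}/(6)! × [f^{(5)}(16) − f^{(5)}(3)] = 1/30240 × (2.28882e-05 − 0.0987654) = -3.26530e-06.

S_3 ≈ 29.9787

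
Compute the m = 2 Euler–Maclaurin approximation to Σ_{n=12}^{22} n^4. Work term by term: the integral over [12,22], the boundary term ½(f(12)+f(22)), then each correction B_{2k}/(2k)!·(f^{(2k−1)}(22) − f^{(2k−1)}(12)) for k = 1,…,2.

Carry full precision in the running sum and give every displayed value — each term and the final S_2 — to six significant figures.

S_2 ≈ 1.11143e+06

The integral term ∫_12^22 x^4 dx = 980960.
Boundary: ½(f(12) + f(22)) = ½(20736.0 + 234256) = 127496.
So far: 1.10846e+06.
Order-1 term: 1/12 · (42592.0 − 6912.00) = 2973.33.
Running total after k=1: 1.11143e+06.
Order-2 term: −1/720 · (528.000 − 288.000) = -0.333333.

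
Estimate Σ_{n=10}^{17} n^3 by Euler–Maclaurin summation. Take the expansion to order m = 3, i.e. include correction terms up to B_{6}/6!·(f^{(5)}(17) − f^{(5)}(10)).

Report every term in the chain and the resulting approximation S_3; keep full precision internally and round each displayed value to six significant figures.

∫_10^17 x^3 dx evaluates to 18380.2.
½[f(10) + f(17)] = ½[1000.00 + 4913.00] = 2956.50.
Running total after boundary: 21336.8.
k=1: B_{2}/(2)! × [f^{(1)}(17) − f^{(1)}(10)] = 1/12 × (867.000 − 300.000) = 47.2500.
After k=1: 21384.0.
k=2: B_{4}/(4)! × [f^{(3)}(17) − f^{(3)}(10)] = −1/720 × (6.00000 − 6.00000) = 0.00000.
After k=2: 21384.0.
k=3: B_{6}/(6)! × [f^{(5)}(17) − f^{(5)}(10)] = 1/30240 × (0.00000 − 0.00000) = 0.00000.

S_3 ≈ 21384.0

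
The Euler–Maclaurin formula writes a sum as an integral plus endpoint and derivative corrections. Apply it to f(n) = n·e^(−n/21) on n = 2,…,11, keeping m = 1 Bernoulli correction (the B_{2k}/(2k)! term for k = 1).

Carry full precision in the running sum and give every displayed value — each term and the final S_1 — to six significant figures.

S_1 ≈ 45.2454

∫_2^11 x·e^(−x/21) dx evaluates to 41.1238.
Boundary: ½(f(2) + f(11)) = ½(1.81831 + 6.51486) = 4.16659.
Running total after boundary: 45.2904.
Order-1 term: 1/12 · (0.282029 − 0.822570) = -0.0450451.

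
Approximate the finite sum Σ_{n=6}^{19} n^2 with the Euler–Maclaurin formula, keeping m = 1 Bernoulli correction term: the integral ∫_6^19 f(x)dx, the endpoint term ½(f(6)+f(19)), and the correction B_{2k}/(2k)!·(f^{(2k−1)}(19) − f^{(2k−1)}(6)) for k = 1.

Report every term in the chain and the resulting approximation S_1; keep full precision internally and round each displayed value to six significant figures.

Integral: ∫_6^19 x^2 dx = 2214.33.
Endpoint term: (f(6) + f(19))/2 = (36.0000 + 361.000)/2 = 198.500.
Integral + boundary = 2412.83.
k=1: B_{2}/(2)! × [f^{(1)}(19) − f^{(1)}(6)] = 1/12 × (38.0000 − 12.0000) = 2.16667.

S_1 ≈ 2415.00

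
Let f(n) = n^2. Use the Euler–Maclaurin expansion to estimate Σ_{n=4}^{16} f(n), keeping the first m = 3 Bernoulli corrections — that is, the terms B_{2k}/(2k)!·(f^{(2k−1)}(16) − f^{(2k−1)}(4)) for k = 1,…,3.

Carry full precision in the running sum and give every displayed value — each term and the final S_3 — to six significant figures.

∫_4^16 x^2 dx evaluates to 1344.00.
½[f(4) + f(16)] = ½[16.0000 + 256.000] = 136.000.
Running total after boundary: 1480.00.
Order-1 term: 1/12 · (32.0000 − 8.00000) = 2.00000.
Partial sum through k=1: 1482.00.
Order-2 term: −1/720 · (0.00000 − 0.00000) = 0.00000.
Partial sum through k=2: 1482.00.
Order-3 term: 1/30240 · (0.00000 − 0.00000) = 0.00000.

S_3 ≈ 1482.00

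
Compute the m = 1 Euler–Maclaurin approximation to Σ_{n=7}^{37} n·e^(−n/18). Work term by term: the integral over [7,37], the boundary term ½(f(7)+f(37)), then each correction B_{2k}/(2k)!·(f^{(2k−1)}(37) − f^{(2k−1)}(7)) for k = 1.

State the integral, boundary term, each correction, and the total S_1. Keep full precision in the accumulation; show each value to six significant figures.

S_1 ≈ 182.968

Integral: ∫_7^37 x·e^(−x/18) dx = 178.273.
½[f(7) + f(37)] = ½[4.74467 + 4.73680] = 4.74073.
Integral + boundary = 183.014.
Correction k=1: B_{2}/2! · (f^{(1)}(37) − f^{(1)}(7)) = 1/12 · (-0.135134 − 0.414217) = -0.0457792.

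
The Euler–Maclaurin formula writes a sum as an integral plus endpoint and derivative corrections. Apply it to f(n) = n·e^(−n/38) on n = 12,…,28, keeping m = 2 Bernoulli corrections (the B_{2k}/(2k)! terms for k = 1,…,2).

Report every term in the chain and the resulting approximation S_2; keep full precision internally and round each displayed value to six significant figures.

S_2 ≈ 196.163

∫_12^28 x·e^(−x/38) dx evaluates to 185.118.
Endpoint term: (f(12) + f(28))/2 = (8.75056 + 13.4014)/2 = 11.0760.
So far: 196.194.
Correction k=1: B_{2}/2! · (f^{(1)}(28) − f^{(1)}(12)) = 1/12 · (0.125953 − 0.498935) = -0.0310818.
Running total after k=1: 196.163.
Correction k=2: B_{4}/4! · (f^{(3)}(28) − f^{(3)}(12)) = −1/720 · (0.000750138 − 0.00135551) = 8.40799e-07.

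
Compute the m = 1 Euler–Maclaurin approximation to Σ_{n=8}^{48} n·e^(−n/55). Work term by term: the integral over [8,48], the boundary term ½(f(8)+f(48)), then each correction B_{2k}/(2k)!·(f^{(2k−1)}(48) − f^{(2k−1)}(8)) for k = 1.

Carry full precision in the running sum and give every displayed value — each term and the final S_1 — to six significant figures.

Integral: ∫_8^48 x·e^(−x/55) dx = 629.044.
Boundary: ½(f(8) + f(48)) = ½(6.91703 + 20.0549) = 13.4860.
So far: 642.530.
Correction k=1: B_{2}/2! · (f^{(1)}(48) − f^{(1)}(8)) = 1/12 · (0.0531759 − 0.738865) = -0.0571408.

S_1 ≈ 642.472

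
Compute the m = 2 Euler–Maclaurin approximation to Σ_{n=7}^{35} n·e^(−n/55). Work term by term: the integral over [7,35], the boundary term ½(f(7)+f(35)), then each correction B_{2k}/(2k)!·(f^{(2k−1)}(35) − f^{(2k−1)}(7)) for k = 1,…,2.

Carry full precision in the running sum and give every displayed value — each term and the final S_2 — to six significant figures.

S_2 ≈ 395.172

The integral term ∫_7^35 x·e^(−x/55) dx = 382.877.
½[f(7) + f(35)] = ½[6.16345 + 18.5225] = 12.3430.
So far: 395.220.
Correction k=1: B_{2}/2! · (f^{(1)}(35) − f^{(1)}(7)) = 1/12 · (0.192441 − 0.768431) = -0.0479991.
Running total after k=1: 395.172.
Correction k=2: B_{4}/4! · (f^{(3)}(35) − f^{(3)}(7)) = −1/720 · (0.000413510 − 0.000836171) = 5.87029e-07.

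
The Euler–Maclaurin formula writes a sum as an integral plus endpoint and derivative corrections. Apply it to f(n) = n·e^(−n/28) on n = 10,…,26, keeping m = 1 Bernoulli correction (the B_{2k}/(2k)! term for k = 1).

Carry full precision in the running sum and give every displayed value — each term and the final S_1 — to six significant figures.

S_1 ≈ 155.633

The integral term ∫_10^26 x·e^(−x/28) dx = 147.034.
½[f(10) + f(26)] = ½[6.99673 + 10.2731] = 8.63489.
Running total after boundary: 155.668.
Order-1 term: 1/12 · (0.0282227 − 0.449789) = -0.0351306.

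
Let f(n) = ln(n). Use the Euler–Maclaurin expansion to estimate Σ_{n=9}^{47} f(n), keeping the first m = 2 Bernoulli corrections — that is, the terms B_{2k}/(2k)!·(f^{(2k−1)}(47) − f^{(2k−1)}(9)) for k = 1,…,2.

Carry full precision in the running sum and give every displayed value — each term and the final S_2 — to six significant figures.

∫_9^47 ln(x) dx evaluates to 123.182.
Boundary: ½(f(9) + f(47)) = ½(2.19722 + 3.85015) = 3.02369.
So far: 126.206.
Correction k=1: B_{2}/2! · (f^{(1)}(47) − f^{(1)}(9)) = 1/12 · (0.0212766 − 0.111111) = -0.00748621.
Partial sum through k=1: 126.198.
Correction k=2: B_{4}/4! · (f^{(3)}(47) − f^{(3)}(9)) = −1/720 · (1.92636e-05 − 0.00274348) = 3.78364e-06.

S_2 ≈ 126.198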